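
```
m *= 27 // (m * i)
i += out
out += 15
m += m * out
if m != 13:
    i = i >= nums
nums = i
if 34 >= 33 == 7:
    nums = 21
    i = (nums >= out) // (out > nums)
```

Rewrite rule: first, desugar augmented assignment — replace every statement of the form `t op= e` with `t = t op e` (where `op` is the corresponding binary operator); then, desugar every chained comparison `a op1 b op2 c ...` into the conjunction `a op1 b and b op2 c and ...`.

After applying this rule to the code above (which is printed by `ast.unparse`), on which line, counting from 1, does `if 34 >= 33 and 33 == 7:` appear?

8

Transformed code:
m = m * (27 // (m * i))
i = i + out
out = out + 15
m = m + m * out
if m != 13:
    i = i >= nums
nums = i
if 34 >= 33 and 33 == 7:
    nums = 21
    i = (nums >= out) // (out > nums)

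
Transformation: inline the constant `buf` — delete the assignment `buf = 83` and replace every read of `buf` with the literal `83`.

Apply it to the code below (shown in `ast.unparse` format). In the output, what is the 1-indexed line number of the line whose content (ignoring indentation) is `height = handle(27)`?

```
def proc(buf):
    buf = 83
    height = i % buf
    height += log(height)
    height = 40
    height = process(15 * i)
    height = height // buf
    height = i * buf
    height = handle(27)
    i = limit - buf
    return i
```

Transformed code:
def proc(buf):
    height = i % 83
    height += log(height)
    height = 40
    height = process(15 * i)
    height = height // 83
    height = i * 83
    height = handle(27)
    i = limit - 83
    return i

8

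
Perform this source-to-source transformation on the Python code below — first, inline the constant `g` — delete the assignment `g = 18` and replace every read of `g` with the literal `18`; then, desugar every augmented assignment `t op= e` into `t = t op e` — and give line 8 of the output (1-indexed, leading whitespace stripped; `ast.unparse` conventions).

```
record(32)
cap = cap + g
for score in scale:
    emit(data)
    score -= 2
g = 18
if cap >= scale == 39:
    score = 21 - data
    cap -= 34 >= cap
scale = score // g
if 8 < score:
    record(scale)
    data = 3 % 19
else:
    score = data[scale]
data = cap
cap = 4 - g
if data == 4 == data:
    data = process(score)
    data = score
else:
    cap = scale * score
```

Transformed code:
record(32)
cap = cap + 18
for score in scale:
    emit(data)
    score = score - 2
if cap >= scale == 39:
    score = 21 - data
    cap = cap - (34 >= cap)
scale = score // 18
if 8 < score:
    record(scale)
    data = 3 % 19
else:
    score = data[scale]
data = cap
cap = 4 - 18
if data == 4 == data:
    data = process(score)
    data = score
else:
    cap = scale * score

cap = cap - (34 >= cap)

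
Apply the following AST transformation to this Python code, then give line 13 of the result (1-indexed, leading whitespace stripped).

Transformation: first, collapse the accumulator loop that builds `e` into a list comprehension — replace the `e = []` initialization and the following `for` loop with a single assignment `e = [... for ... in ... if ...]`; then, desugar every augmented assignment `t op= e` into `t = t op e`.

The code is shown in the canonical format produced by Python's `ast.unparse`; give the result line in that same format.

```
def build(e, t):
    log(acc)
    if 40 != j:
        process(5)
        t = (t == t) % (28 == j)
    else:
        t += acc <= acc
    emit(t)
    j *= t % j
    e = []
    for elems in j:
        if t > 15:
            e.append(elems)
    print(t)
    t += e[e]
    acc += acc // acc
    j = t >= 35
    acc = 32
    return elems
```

Transformed code:
def build(e, t):
    log(acc)
    if 40 != j:
        process(5)
        t = (t == t) % (28 == j)
    else:
        t = t + (acc <= acc)
    emit(t)
    j = j * (t % j)
    e = [elems for elems in j if t > 15]
    print(t)
    t = t + e[e]
    acc = acc + acc // acc
    j = t >= 35
    acc = 32
    return elems

acc = acc + acc // acc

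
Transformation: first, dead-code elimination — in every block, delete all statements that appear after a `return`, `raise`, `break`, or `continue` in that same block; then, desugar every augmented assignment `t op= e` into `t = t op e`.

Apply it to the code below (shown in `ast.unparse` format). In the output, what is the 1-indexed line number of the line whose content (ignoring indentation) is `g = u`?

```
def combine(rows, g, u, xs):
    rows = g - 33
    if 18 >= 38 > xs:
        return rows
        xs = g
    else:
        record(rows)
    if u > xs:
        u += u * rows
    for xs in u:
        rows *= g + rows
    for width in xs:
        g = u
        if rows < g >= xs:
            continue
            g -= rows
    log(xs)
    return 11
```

12

Transformed code:
def combine(rows, g, u, xs):
    rows = g - 33
    if 18 >= 38 > xs:
        return rows
    else:
        record(rows)
    if u > xs:
        u = u + u * rows
    for xs in u:
        rows = rows * (g + rows)
    for width in xs:
        g = u
        if rows < g >= xs:
            continue
    log(xs)
    return 11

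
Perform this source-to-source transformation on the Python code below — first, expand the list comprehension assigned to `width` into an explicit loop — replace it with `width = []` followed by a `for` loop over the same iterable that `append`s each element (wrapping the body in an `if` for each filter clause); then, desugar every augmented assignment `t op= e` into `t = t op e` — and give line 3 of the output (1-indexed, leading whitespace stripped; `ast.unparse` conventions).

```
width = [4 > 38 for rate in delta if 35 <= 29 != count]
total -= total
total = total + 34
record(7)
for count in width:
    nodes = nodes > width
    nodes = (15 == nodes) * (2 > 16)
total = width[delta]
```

if 35 <= 29 != count:

Transformed code:
width = []
for rate in delta:
    if 35 <= 29 != count:
        width.append(4 > 38)
total = total - total
total = total + 34
record(7)
for count in width:
    nodes = nodes > width
    nodes = (15 == nodes) * (2 > 16)
total = width[delta]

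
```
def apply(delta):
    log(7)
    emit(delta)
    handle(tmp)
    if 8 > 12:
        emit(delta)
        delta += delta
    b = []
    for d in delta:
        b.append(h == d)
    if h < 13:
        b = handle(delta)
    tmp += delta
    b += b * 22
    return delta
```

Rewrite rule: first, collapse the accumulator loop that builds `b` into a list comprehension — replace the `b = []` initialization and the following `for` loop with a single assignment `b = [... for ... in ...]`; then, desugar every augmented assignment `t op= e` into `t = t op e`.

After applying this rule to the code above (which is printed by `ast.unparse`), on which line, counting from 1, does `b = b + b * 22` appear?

12

Transformed code:
def apply(delta):
    log(7)
    emit(delta)
    handle(tmp)
    if 8 > 12:
        emit(delta)
        delta = delta + delta
    b = [h == d for d in delta]
    if h < 13:
        b = handle(delta)
    tmp = tmp + delta
    b = b + b * 22
    return delta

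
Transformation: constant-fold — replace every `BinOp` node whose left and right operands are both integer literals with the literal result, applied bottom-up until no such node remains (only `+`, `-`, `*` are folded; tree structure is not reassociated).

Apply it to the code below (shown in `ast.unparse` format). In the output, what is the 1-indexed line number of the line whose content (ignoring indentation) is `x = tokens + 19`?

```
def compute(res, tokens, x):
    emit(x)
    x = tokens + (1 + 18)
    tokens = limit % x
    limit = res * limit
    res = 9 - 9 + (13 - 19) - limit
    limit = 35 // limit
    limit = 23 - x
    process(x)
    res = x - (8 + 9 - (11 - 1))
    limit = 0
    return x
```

3

Transformed code:
def compute(res, tokens, x):
    emit(x)
    x = tokens + 19
    tokens = limit % x
    limit = res * limit
    res = -6 - limit
    limit = 35 // limit
    limit = 23 - x
    process(x)
    res = x - 7
    limit = 0
    return x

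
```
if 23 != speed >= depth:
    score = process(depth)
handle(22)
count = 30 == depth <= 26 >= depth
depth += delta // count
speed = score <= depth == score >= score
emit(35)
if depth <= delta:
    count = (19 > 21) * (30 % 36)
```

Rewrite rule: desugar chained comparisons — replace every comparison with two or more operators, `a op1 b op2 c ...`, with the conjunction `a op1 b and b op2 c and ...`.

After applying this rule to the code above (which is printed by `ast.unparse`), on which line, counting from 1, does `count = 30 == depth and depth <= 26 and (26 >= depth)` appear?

Transformed code:
if 23 != speed and speed >= depth:
    score = process(depth)
handle(22)
count = 30 == depth and depth <= 26 and (26 >= depth)
depth += delta // count
speed = score <= depth and depth == score and (score >= score)
emit(35)
if depth <= delta:
    count = (19 > 21) * (30 % 36)

4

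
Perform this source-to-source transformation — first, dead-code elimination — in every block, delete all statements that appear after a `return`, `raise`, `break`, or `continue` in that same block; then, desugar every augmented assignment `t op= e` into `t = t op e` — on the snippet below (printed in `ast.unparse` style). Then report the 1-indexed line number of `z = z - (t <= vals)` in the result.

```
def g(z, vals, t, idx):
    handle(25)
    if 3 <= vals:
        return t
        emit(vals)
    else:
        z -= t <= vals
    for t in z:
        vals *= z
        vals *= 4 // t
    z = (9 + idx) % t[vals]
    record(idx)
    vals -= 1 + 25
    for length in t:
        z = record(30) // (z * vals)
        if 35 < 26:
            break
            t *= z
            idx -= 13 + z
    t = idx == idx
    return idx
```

6

Transformed code:
def g(z, vals, t, idx):
    handle(25)
    if 3 <= vals:
        return t
    else:
        z = z - (t <= vals)
    for t in z:
        vals = vals * z
        vals = vals * (4 // t)
    z = (9 + idx) % t[vals]
    record(idx)
    vals = vals - (1 + 25)
    for length in t:
        z = record(30) // (z * vals)
        if 35 < 26:
            break
    t = idx == idx
    return idx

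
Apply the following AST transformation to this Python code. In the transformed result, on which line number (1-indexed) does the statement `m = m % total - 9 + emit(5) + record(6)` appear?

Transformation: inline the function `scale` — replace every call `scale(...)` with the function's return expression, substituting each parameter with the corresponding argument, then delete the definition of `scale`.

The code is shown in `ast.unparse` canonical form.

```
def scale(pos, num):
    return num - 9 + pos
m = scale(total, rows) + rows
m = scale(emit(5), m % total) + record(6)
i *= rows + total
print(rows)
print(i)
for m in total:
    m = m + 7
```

2

Transformed code:
m = rows - 9 + total + rows
m = m % total - 9 + emit(5) + record(6)
i *= rows + total
print(rows)
print(i)
for m in total:
    m = m + 7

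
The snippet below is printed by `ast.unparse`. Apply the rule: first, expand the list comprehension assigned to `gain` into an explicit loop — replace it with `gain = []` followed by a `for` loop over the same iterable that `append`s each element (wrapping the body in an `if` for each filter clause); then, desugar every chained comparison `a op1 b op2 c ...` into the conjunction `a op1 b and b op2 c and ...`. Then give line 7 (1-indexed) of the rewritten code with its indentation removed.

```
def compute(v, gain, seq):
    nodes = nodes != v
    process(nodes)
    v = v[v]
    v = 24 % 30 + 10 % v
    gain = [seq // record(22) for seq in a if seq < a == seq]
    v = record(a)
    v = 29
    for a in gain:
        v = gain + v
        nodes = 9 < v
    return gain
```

for seq in a:

Transformed code:
def compute(v, gain, seq):
    nodes = nodes != v
    process(nodes)
    v = v[v]
    v = 24 % 30 + 10 % v
    gain = []
    for seq in a:
        if seq < a and a == seq:
            gain.append(seq // record(22))
    v = record(a)
    v = 29
    for a in gain:
        v = gain + v
        nodes = 9 < v
    return gain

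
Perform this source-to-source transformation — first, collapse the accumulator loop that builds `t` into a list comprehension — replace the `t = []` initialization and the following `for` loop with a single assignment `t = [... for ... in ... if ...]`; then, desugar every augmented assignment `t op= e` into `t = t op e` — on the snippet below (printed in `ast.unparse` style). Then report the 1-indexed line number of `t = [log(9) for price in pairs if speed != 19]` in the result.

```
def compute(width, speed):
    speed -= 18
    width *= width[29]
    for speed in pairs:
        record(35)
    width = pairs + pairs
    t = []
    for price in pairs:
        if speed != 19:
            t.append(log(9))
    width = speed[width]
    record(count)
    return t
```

7

Transformed code:
def compute(width, speed):
    speed = speed - 18
    width = width * width[29]
    for speed in pairs:
        record(35)
    width = pairs + pairs
    t = [log(9) for price in pairs if speed != 19]
    width = speed[width]
    record(count)
    return t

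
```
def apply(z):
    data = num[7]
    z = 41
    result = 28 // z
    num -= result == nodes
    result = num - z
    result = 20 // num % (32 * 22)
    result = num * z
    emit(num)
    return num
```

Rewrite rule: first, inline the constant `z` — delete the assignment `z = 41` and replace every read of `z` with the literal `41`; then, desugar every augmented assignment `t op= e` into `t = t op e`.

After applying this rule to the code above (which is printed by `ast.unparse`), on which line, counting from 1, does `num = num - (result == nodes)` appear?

Transformed code:
def apply(z):
    data = num[7]
    result = 28 // 41
    num = num - (result == nodes)
    result = num - 41
    result = 20 // num % (32 * 22)
    result = num * 41
    emit(num)
    return num

4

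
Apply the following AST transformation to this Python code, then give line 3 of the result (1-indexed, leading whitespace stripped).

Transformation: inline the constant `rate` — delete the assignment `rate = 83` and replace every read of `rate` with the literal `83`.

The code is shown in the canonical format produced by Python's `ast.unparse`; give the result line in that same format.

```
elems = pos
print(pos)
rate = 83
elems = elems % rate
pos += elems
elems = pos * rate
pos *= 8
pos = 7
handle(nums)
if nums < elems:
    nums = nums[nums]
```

elems = elems % 83

Transformed code:
elems = pos
print(pos)
elems = elems % 83
pos += elems
elems = pos * 83
pos *= 8
pos = 7
handle(nums)
if nums < elems:
    nums = nums[nums]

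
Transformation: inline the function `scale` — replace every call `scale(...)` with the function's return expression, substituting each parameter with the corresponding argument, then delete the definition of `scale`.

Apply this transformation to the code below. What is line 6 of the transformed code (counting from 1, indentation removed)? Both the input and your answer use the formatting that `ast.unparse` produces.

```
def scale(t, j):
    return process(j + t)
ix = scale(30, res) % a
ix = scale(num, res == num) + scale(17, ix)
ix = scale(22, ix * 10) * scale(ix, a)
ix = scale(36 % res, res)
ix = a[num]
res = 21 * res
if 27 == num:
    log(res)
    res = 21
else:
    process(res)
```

res = 21 * res

Transformed code:
ix = process(res + 30) % a
ix = process((res == num) + num) + process(ix + 17)
ix = process(ix * 10 + 22) * process(a + ix)
ix = process(res + 36 % res)
ix = a[num]
res = 21 * res
if 27 == num:
    log(res)
    res = 21
else:
    process(res)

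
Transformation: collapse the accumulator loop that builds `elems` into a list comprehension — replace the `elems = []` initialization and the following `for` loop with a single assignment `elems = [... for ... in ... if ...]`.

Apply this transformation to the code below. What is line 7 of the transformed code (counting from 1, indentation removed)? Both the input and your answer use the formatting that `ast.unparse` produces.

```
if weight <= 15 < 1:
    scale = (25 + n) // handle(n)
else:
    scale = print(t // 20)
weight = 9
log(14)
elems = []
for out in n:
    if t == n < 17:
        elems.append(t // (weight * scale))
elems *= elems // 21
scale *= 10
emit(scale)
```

Transformed code:
if weight <= 15 < 1:
    scale = (25 + n) // handle(n)
else:
    scale = print(t // 20)
weight = 9
log(14)
elems = [t // (weight * scale) for out in n if t == n < 17]
elems *= elems // 21
scale *= 10
emit(scale)

elems = [t // (weight * scale) for out in n if t == n < 17]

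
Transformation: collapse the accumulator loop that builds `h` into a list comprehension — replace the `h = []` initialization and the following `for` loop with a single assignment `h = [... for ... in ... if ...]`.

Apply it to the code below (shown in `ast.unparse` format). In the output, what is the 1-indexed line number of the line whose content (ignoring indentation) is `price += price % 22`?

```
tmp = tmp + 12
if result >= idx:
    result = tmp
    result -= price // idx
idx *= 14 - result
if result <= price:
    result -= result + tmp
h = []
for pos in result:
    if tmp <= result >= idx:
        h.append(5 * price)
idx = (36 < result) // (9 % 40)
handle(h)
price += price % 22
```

Transformed code:
tmp = tmp + 12
if result >= idx:
    result = tmp
    result -= price // idx
idx *= 14 - result
if result <= price:
    result -= result + tmp
h = [5 * price for pos in result if tmp <= result >= idx]
idx = (36 < result) // (9 % 40)
handle(h)
price += price % 22

11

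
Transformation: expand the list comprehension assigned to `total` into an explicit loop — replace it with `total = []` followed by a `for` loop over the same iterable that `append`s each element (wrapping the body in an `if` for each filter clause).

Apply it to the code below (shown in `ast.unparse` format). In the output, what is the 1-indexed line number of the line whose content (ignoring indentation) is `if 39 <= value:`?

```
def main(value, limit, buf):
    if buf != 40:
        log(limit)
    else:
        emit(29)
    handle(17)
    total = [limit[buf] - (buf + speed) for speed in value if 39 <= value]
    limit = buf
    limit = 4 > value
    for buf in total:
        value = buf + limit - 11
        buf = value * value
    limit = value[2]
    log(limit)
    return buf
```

Transformed code:
def main(value, limit, buf):
    if buf != 40:
        log(limit)
    else:
        emit(29)
    handle(17)
    total = []
    for speed in value:
        if 39 <= value:
            total.append(limit[buf] - (buf + speed))
    limit = buf
    limit = 4 > value
    for buf in total:
        value = buf + limit - 11
        buf = value * value
    limit = value[2]
    log(limit)
    return buf

9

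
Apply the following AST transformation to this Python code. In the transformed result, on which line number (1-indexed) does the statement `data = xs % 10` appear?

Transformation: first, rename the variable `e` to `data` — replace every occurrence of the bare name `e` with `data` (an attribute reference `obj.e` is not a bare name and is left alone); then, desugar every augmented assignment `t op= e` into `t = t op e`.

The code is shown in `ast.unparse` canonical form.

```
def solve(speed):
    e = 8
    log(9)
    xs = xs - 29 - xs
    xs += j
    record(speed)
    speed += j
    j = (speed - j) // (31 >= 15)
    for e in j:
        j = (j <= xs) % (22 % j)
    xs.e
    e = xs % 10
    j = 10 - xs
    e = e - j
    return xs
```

12

Transformed code:
def solve(speed):
    data = 8
    log(9)
    xs = xs - 29 - xs
    xs = xs + j
    record(speed)
    speed = speed + j
    j = (speed - j) // (31 >= 15)
    for data in j:
        j = (j <= xs) % (22 % j)
    xs.e
    data = xs % 10
    j = 10 - xs
    data = data - j
    return xs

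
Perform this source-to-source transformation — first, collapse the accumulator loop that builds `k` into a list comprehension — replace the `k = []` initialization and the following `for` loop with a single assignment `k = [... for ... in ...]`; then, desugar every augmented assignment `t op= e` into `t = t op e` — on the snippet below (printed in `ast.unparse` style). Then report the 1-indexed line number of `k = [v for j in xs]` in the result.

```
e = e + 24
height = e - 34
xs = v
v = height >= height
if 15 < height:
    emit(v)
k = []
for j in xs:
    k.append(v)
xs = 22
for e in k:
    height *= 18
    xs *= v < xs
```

7

Transformed code:
e = e + 24
height = e - 34
xs = v
v = height >= height
if 15 < height:
    emit(v)
k = [v for j in xs]
xs = 22
for e in k:
    height = height * 18
    xs = xs * (v < xs)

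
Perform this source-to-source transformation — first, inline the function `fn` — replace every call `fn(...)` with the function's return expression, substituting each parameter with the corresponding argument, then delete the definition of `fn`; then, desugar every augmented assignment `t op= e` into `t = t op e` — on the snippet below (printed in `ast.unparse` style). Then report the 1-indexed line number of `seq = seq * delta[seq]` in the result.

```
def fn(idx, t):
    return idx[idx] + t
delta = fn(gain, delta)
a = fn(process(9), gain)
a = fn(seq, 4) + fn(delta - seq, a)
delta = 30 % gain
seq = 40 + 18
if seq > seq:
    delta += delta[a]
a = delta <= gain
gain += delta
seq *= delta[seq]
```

10

Transformed code:
delta = gain[gain] + delta
a = process(9)[process(9)] + gain
a = seq[seq] + 4 + ((delta - seq)[delta - seq] + a)
delta = 30 % gain
seq = 40 + 18
if seq > seq:
    delta = delta + delta[a]
a = delta <= gain
gain = gain + delta
seq = seq * delta[seq]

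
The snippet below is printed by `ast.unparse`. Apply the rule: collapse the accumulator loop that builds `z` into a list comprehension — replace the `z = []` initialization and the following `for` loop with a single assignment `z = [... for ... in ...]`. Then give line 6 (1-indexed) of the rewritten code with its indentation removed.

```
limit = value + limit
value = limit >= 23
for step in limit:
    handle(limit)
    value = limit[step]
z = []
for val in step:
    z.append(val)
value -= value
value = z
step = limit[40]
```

z = [val for val in step]

Transformed code:
limit = value + limit
value = limit >= 23
for step in limit:
    handle(limit)
    value = limit[step]
z = [val for val in step]
value -= value
value = z
step = limit[40]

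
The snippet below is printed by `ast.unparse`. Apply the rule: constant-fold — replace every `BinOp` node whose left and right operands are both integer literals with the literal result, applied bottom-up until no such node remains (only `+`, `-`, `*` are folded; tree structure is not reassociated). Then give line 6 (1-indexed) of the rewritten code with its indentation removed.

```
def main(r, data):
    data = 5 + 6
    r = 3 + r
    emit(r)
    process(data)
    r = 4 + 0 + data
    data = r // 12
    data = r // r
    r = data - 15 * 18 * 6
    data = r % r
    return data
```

r = 4 + data

Transformed code:
def main(r, data):
    data = 11
    r = 3 + r
    emit(r)
    process(data)
    r = 4 + data
    data = r // 12
    data = r // r
    r = data - 1620
    data = r % r
    return data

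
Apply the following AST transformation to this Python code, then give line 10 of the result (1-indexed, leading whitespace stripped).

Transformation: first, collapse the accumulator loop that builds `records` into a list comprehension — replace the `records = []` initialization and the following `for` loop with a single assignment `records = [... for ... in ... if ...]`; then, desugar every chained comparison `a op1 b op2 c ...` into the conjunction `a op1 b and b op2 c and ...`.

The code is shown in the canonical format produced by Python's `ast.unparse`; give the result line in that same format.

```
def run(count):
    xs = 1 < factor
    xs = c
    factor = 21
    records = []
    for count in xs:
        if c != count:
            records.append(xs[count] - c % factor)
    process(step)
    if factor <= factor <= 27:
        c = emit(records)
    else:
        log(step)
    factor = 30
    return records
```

log(step)

Transformed code:
def run(count):
    xs = 1 < factor
    xs = c
    factor = 21
    records = [xs[count] - c % factor for count in xs if c != count]
    process(step)
    if factor <= factor and factor <= 27:
        c = emit(records)
    else:
        log(step)
    factor = 30
    return records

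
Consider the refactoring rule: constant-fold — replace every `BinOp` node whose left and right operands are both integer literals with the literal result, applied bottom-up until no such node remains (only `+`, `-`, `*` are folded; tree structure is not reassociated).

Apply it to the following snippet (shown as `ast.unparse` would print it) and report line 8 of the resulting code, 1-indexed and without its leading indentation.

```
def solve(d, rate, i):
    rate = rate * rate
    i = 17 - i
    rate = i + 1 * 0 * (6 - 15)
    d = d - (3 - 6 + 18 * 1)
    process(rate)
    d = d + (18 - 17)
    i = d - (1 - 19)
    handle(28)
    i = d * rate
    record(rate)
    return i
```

Transformed code:
def solve(d, rate, i):
    rate = rate * rate
    i = 17 - i
    rate = i + 0
    d = d - 15
    process(rate)
    d = d + 1
    i = d - -18
    handle(28)
    i = d * rate
    record(rate)
    return i

i = d - -18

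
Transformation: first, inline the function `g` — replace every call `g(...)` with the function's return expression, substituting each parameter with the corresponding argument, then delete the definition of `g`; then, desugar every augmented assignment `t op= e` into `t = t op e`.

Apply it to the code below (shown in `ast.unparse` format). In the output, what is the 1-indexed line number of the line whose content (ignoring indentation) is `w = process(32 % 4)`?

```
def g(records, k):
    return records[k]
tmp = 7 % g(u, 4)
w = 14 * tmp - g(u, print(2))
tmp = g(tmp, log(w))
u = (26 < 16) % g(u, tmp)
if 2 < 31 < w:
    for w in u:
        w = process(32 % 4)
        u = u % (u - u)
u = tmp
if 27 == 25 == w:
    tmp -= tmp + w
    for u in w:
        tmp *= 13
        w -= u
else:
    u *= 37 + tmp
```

Transformed code:
tmp = 7 % u[4]
w = 14 * tmp - u[print(2)]
tmp = tmp[log(w)]
u = (26 < 16) % u[tmp]
if 2 < 31 < w:
    for w in u:
        w = process(32 % 4)
        u = u % (u - u)
u = tmp
if 27 == 25 == w:
    tmp = tmp - (tmp + w)
    for u in w:
        tmp = tmp * 13
        w = w - u
else:
    u = u * (37 + tmp)

7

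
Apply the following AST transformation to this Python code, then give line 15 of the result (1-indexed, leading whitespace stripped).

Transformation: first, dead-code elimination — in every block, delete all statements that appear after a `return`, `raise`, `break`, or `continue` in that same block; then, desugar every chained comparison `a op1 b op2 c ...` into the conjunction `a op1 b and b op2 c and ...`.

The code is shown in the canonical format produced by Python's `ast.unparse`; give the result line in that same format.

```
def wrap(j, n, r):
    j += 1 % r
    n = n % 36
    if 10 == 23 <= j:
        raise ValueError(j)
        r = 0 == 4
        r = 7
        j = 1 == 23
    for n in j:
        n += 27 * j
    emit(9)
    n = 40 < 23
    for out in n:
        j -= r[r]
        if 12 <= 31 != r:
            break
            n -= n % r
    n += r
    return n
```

return n

Transformed code:
def wrap(j, n, r):
    j += 1 % r
    n = n % 36
    if 10 == 23 and 23 <= j:
        raise ValueError(j)
    for n in j:
        n += 27 * j
    emit(9)
    n = 40 < 23
    for out in n:
        j -= r[r]
        if 12 <= 31 and 31 != r:
            break
    n += r
    return n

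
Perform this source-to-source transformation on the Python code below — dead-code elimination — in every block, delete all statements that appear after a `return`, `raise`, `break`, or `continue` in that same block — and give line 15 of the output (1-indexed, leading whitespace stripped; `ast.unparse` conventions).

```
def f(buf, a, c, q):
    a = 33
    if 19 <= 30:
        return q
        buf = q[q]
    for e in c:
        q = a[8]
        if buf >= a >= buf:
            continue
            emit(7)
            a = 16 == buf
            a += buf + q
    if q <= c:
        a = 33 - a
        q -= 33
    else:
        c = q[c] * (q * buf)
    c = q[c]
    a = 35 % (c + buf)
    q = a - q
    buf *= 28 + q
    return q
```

a = 35 % (c + buf)

Transformed code:
def f(buf, a, c, q):
    a = 33
    if 19 <= 30:
        return q
    for e in c:
        q = a[8]
        if buf >= a >= buf:
            continue
    if q <= c:
        a = 33 - a
        q -= 33
    else:
        c = q[c] * (q * buf)
    c = q[c]
    a = 35 % (c + buf)
    q = a - q
    buf *= 28 + q
    return q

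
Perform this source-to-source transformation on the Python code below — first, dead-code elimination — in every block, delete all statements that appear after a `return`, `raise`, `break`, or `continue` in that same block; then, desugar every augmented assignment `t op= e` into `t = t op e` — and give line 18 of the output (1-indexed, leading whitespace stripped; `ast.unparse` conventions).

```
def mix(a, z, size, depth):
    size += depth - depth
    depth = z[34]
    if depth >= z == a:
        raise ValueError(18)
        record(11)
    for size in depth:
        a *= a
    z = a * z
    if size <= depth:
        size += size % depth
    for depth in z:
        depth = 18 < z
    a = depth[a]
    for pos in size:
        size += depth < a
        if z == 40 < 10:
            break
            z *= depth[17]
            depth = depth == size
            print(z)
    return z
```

Transformed code:
def mix(a, z, size, depth):
    size = size + (depth - depth)
    depth = z[34]
    if depth >= z == a:
        raise ValueError(18)
    for size in depth:
        a = a * a
    z = a * z
    if size <= depth:
        size = size + size % depth
    for depth in z:
        depth = 18 < z
    a = depth[a]
    for pos in size:
        size = size + (depth < a)
        if z == 40 < 10:
            break
    return z

return z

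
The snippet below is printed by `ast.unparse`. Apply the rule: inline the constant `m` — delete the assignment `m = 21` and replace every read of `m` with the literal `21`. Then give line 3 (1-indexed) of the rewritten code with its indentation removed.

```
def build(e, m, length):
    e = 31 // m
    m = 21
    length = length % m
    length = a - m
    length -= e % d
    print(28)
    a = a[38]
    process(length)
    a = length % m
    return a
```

Transformed code:
def build(e, m, length):
    e = 31 // 21
    length = length % 21
    length = a - 21
    length -= e % d
    print(28)
    a = a[38]
    process(length)
    a = length % 21
    return a

length = length % 21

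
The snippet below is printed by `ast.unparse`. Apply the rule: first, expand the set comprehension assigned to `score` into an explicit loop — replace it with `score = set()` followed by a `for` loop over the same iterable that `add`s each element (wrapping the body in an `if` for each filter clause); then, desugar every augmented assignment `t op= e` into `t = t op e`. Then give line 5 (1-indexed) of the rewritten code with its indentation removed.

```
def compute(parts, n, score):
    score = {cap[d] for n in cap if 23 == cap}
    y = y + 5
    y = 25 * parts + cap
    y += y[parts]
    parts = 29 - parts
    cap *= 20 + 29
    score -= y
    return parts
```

Transformed code:
def compute(parts, n, score):
    score = set()
    for n in cap:
        if 23 == cap:
            score.add(cap[d])
    y = y + 5
    y = 25 * parts + cap
    y = y + y[parts]
    parts = 29 - parts
    cap = cap * (20 + 29)
    score = score - y
    return parts

score.add(cap[d])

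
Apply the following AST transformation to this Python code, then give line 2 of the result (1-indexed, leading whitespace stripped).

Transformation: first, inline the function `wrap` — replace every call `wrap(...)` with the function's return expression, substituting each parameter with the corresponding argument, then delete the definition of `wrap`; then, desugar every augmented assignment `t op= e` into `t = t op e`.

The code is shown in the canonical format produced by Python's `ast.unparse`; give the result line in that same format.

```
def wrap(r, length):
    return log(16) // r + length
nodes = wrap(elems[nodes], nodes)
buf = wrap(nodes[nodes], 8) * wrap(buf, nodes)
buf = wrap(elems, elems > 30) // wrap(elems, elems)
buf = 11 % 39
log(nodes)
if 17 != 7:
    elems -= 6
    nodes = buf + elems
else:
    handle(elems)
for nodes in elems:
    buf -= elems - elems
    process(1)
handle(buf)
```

buf = (log(16) // nodes[nodes] + 8) * (log(16) // buf + nodes)

Transformed code:
nodes = log(16) // elems[nodes] + nodes
buf = (log(16) // nodes[nodes] + 8) * (log(16) // buf + nodes)
buf = (log(16) // elems + (elems > 30)) // (log(16) // elems + elems)
buf = 11 % 39
log(nodes)
if 17 != 7:
    elems = elems - 6
    nodes = buf + elems
else:
    handle(elems)
for nodes in elems:
    buf = buf - (elems - elems)
    process(1)
handle(buf)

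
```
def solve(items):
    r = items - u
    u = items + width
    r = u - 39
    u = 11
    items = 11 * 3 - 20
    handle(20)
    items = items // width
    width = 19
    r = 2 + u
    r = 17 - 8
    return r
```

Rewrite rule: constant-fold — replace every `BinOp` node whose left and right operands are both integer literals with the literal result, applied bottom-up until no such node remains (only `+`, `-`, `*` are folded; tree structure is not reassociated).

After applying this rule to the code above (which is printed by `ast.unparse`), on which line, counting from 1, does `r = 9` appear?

11

Transformed code:
def solve(items):
    r = items - u
    u = items + width
    r = u - 39
    u = 11
    items = 13
    handle(20)
    items = items // width
    width = 19
    r = 2 + u
    r = 9
    return r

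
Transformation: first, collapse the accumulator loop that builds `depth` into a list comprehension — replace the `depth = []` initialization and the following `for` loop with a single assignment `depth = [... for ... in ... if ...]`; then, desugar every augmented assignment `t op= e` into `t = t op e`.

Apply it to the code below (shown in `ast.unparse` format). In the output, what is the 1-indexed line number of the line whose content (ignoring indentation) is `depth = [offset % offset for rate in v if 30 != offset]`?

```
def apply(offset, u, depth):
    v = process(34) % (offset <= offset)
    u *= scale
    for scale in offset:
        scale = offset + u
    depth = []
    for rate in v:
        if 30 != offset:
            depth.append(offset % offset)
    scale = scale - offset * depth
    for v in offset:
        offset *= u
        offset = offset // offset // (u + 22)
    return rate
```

6

Transformed code:
def apply(offset, u, depth):
    v = process(34) % (offset <= offset)
    u = u * scale
    for scale in offset:
        scale = offset + u
    depth = [offset % offset for rate in v if 30 != offset]
    scale = scale - offset * depth
    for v in offset:
        offset = offset * u
        offset = offset // offset // (u + 22)
    return rate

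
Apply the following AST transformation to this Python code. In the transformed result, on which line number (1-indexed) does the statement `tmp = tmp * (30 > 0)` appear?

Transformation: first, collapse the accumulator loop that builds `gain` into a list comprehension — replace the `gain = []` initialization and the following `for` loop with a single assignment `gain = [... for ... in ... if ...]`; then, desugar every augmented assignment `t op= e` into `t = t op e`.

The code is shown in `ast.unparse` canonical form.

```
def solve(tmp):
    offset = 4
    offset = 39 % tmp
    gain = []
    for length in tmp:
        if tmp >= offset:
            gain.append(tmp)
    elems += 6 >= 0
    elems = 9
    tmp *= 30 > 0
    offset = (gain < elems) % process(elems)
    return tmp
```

Transformed code:
def solve(tmp):
    offset = 4
    offset = 39 % tmp
    gain = [tmp for length in tmp if tmp >= offset]
    elems = elems + (6 >= 0)
    elems = 9
    tmp = tmp * (30 > 0)
    offset = (gain < elems) % process(elems)
    return tmp

7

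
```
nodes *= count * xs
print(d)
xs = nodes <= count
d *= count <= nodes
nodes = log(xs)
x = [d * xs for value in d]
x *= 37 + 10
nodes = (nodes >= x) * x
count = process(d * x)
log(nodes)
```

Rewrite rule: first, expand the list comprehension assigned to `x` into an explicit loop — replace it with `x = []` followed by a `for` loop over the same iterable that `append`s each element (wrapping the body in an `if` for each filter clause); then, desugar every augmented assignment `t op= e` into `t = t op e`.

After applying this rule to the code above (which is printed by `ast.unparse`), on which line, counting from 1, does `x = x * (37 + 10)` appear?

9

Transformed code:
nodes = nodes * (count * xs)
print(d)
xs = nodes <= count
d = d * (count <= nodes)
nodes = log(xs)
x = []
for value in d:
    x.append(d * xs)
x = x * (37 + 10)
nodes = (nodes >= x) * x
count = process(d * x)
log(nodes)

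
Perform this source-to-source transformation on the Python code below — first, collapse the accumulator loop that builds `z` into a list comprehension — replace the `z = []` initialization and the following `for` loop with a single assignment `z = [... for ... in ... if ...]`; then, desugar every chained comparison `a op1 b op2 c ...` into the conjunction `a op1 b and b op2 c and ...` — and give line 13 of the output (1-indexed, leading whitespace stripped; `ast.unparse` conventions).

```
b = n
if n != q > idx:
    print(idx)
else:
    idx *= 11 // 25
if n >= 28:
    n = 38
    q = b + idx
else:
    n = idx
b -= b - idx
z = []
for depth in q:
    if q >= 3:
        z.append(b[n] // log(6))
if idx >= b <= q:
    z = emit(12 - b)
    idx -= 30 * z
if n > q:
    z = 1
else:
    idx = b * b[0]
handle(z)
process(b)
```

Transformed code:
b = n
if n != q and q > idx:
    print(idx)
else:
    idx *= 11 // 25
if n >= 28:
    n = 38
    q = b + idx
else:
    n = idx
b -= b - idx
z = [b[n] // log(6) for depth in q if q >= 3]
if idx >= b and b <= q:
    z = emit(12 - b)
    idx -= 30 * z
if n > q:
    z = 1
else:
    idx = b * b[0]
handle(z)
process(b)

if idx >= b and b <= q:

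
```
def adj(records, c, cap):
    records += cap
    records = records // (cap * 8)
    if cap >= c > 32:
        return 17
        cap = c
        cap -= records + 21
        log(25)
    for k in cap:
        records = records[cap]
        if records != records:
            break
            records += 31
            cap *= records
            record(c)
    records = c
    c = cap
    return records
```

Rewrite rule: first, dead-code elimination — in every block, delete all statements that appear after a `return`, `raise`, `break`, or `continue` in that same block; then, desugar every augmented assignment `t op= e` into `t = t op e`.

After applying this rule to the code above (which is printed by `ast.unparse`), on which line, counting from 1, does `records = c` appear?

Transformed code:
def adj(records, c, cap):
    records = records + cap
    records = records // (cap * 8)
    if cap >= c > 32:
        return 17
    for k in cap:
        records = records[cap]
        if records != records:
            break
    records = c
    c = cap
    return records

10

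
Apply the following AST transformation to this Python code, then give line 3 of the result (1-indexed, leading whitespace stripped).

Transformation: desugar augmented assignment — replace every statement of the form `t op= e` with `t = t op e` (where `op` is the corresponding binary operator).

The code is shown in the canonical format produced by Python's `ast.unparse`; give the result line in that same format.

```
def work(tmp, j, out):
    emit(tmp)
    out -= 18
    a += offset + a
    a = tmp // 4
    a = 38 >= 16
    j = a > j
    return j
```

Transformed code:
def work(tmp, j, out):
    emit(tmp)
    out = out - 18
    a = a + (offset + a)
    a = tmp // 4
    a = 38 >= 16
    j = a > j
    return j

out = out - 18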